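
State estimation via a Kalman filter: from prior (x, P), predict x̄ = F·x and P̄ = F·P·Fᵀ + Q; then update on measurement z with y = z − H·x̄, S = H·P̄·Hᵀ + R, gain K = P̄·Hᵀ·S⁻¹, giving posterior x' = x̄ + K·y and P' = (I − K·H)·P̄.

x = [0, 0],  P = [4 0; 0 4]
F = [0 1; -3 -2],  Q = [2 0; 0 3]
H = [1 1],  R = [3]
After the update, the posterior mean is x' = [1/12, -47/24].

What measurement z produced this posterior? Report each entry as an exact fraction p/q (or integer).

x̄ = F·x = [0, 0]
P̄ = F·P·Fᵀ + Q = [6 -8; -8 55]
S = H·P̄·Hᵀ + R = [48]
K = P̄·Hᵀ·S⁻¹ = [-1/24; 47/48]
x' − x̄ = [1/12, -47/24] = K·y
y = (KᵀK)⁻¹·Kᵀ·(x' − x̄) = [-2]
z = y + H·x̄ = [-2] + [0] = [-2]

z = [-2]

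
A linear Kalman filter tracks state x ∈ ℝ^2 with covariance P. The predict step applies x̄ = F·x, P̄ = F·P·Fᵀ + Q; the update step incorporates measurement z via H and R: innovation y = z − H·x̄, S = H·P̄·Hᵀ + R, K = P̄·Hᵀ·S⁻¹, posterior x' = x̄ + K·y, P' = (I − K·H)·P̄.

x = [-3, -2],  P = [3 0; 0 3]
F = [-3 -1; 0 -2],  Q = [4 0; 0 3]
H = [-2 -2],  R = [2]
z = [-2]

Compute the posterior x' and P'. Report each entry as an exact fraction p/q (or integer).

x' = [233/123, -32/41]
P' = [982/123 -314/41; -314/41 321/41]

x̄ = F·x = [11, 4]
P̄ = F·P·Fᵀ + Q = [34 6; 6 15]
y = z − H·x̄ = [28]
S = H·P̄·Hᵀ + R = [246]
K = P̄·Hᵀ·S⁻¹ = [-40/123; -7/41]
x' = x̄ + K·y = [233/123, -32/41]
P' = (I − K·H)·P̄ = [982/123 -314/41; -314/41 321/41]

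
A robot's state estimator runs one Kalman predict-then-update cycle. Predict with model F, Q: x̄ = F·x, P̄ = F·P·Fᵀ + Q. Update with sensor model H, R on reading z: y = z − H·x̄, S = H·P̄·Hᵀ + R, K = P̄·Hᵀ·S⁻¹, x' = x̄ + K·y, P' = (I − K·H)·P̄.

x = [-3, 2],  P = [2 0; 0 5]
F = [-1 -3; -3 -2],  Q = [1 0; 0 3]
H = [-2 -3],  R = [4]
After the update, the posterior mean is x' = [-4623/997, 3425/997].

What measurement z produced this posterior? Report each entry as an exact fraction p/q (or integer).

z = [-1]

x̄ = F·x = [-3, 5]
P̄ = F·P·Fᵀ + Q = [48 36; 36 41]
S = H·P̄·Hᵀ + R = [997]
K = P̄·Hᵀ·S⁻¹ = [-204/997; -195/997]
x' − x̄ = [-1632/997, -1560/997] = K·y
y = (KᵀK)⁻¹·Kᵀ·(x' − x̄) = [8]
z = y + H·x̄ = [8] + [-9] = [-1]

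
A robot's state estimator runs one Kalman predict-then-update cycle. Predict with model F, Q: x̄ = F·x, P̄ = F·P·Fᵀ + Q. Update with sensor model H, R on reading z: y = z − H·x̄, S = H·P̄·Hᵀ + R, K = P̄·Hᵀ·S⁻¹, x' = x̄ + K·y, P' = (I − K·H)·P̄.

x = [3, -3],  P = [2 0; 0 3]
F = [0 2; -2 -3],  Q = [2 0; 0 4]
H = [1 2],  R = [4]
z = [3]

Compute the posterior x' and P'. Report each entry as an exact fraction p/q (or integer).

x̄ = F·x = [-6, 3]
P̄ = F·P·Fᵀ + Q = [14 -18; -18 39]
y = z − H·x̄ = [3]
S = H·P̄·Hᵀ + R = [102]
K = P̄·Hᵀ·S⁻¹ = [-11/51; 10/17]
x' = x̄ + K·y = [-113/17, 81/17]
P' = (I − K·H)·P̄ = [472/51 -86/17; -86/17 63/17]

x' = [-113/17, 81/17]
P' = [472/51 -86/17; -86/17 63/17]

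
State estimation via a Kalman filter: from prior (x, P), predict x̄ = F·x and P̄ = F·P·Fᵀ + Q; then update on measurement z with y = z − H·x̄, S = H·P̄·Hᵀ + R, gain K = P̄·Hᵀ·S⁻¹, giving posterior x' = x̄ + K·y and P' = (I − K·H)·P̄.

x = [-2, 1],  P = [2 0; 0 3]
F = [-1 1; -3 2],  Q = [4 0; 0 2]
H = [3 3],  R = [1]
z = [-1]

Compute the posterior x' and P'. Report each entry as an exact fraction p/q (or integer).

x' = [-192/293, 100/293]
P' = [1305/586 -642/293; -642/293 664/293]

x̄ = F·x = [3, 8]
P̄ = F·P·Fᵀ + Q = [9 12; 12 32]
y = z − H·x̄ = [-34]
S = H·P̄·Hᵀ + R = [586]
K = P̄·Hᵀ·S⁻¹ = [63/586; 66/293]
x' = x̄ + K·y = [-192/293, 100/293]
P' = (I − K·H)·P̄ = [1305/586 -642/293; -642/293 664/293]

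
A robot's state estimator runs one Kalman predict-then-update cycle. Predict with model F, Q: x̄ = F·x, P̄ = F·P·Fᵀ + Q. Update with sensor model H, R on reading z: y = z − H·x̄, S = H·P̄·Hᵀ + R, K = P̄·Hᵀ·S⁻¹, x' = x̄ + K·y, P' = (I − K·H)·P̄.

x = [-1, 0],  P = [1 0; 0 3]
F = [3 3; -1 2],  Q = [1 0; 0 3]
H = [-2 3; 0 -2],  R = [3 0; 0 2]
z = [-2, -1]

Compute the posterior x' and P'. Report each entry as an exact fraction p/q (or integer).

x' = [1593/1049, 1433/3147]
P' = [1872/1049 749/1049; 749/1049 1516/3147]

x̄ = F·x = [-3, 1]
P̄ = F·P·Fᵀ + Q = [37 15; 15 16]
y = z − H·x̄ = [-11, 1]
S = H·P̄·Hᵀ + R = [115 -36; -36 66]
K = P̄·Hᵀ·S⁻¹ = [-499/1049 -749/1049; 6/1049 -1516/3147]
x' = x̄ + K·y = [1593/1049, 1433/3147]
P' = (I − K·H)·P̄ = [1872/1049 749/1049; 749/1049 1516/3147]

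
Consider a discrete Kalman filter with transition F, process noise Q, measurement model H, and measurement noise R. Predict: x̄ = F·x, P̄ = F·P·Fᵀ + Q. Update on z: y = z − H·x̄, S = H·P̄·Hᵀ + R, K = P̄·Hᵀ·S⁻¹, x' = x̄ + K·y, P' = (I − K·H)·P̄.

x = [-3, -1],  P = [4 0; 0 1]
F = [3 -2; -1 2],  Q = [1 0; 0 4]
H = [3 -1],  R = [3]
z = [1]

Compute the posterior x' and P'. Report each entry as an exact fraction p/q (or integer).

x̄ = F·x = [-7, 1]
P̄ = F·P·Fᵀ + Q = [41 -16; -16 12]
y = z − H·x̄ = [23]
S = H·P̄·Hᵀ + R = [480]
K = P̄·Hᵀ·S⁻¹ = [139/480; -1/8]
x' = x̄ + K·y = [-163/480, -15/8]
P' = (I − K·H)·P̄ = [359/480 11/8; 11/8 9/2]

x' = [-163/480, -15/8]
P' = [359/480 11/8; 11/8 9/2]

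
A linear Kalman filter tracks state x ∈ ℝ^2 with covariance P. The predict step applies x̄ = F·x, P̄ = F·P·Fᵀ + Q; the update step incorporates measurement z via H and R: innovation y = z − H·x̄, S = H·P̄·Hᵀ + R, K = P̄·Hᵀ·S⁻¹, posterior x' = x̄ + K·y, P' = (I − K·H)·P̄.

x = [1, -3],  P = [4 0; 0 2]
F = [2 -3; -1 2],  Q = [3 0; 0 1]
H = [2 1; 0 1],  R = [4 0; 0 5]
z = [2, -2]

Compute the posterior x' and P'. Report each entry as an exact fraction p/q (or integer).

x' = [1985/801, -1972/801]
P' = [1469/801 -1210/801; -1210/801 1880/801]

x̄ = F·x = [11, -7]
P̄ = F·P·Fᵀ + Q = [37 -20; -20 13]
y = z − H·x̄ = [-13, 5]
S = H·P̄·Hᵀ + R = [85 -27; -27 18]
K = P̄·Hᵀ·S⁻¹ = [48/89 -242/801; -15/89 376/801]
x' = x̄ + K·y = [1985/801, -1972/801]
P' = (I − K·H)·P̄ = [1469/801 -1210/801; -1210/801 1880/801]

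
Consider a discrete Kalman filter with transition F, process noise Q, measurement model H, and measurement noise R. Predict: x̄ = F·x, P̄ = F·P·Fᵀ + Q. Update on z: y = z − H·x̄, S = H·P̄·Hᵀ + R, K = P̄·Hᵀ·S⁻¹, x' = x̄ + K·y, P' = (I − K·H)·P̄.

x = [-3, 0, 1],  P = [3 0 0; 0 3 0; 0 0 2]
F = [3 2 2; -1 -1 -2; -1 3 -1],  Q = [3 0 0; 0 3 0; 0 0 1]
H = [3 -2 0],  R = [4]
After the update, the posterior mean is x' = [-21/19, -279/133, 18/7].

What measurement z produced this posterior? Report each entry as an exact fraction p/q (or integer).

z = [1]

x̄ = F·x = [-7, 1, 2]
P̄ = F·P·Fᵀ + Q = [50 -23 5; -23 17 -2; 5 -2 33]
S = H·P̄·Hᵀ + R = [798]
K = P̄·Hᵀ·S⁻¹ = [14/57; -103/798; 1/42]
x' − x̄ = [112/19, -412/133, 4/7] = K·y
y = (KᵀK)⁻¹·Kᵀ·(x' − x̄) = [24]
z = y + H·x̄ = [24] + [-23] = [1]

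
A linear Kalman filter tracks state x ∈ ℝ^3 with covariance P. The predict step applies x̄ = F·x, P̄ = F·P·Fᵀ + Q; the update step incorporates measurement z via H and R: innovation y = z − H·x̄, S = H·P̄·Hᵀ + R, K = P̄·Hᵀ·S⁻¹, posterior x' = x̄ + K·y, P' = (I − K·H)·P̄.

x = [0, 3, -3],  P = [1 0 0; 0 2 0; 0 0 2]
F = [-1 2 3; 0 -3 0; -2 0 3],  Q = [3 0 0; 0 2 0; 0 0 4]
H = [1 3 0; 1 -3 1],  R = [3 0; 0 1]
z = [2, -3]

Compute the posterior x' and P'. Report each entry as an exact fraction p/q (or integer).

x' = [-10403/32309, 16179/32309, -39609/32309]
P' = [48030/32309 -6924/32309 -57456/32309; -6924/32309 9700/32309 32112/32309; -57456/32309 32112/32309 162878/32309]

x̄ = F·x = [-3, -9, -9]
P̄ = F·P·Fᵀ + Q = [30 -12 20; -12 20 0; 20 0 26]
y = z − H·x̄ = [32, -18]
S = H·P̄·Hᵀ + R = [141 -130; -130 349]
K = P̄·Hᵀ·S⁻¹ = [9086/32309 11346/32309; 7392/32309 -3912/32309; 12960/32309 9086/32309]
x' = x̄ + K·y = [-10403/32309, 16179/32309, -39609/32309]
P' = (I − K·H)·P̄ = [48030/32309 -6924/32309 -57456/32309; -6924/32309 9700/32309 32112/32309; -57456/32309 32112/32309 162878/32309]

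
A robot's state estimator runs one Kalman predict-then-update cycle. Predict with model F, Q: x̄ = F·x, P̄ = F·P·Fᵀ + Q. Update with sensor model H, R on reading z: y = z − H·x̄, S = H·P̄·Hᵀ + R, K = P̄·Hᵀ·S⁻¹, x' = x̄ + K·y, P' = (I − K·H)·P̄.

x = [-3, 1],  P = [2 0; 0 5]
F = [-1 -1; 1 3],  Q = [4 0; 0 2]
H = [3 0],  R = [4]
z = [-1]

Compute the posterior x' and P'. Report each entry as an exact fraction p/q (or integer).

x̄ = F·x = [2, 0]
P̄ = F·P·Fᵀ + Q = [11 -17; -17 49]
y = z − H·x̄ = [-7]
S = H·P̄·Hᵀ + R = [103]
K = P̄·Hᵀ·S⁻¹ = [33/103; -51/103]
x' = x̄ + K·y = [-25/103, 357/103]
P' = (I − K·H)·P̄ = [44/103 -68/103; -68/103 2446/103]

x' = [-25/103, 357/103]
P' = [44/103 -68/103; -68/103 2446/103]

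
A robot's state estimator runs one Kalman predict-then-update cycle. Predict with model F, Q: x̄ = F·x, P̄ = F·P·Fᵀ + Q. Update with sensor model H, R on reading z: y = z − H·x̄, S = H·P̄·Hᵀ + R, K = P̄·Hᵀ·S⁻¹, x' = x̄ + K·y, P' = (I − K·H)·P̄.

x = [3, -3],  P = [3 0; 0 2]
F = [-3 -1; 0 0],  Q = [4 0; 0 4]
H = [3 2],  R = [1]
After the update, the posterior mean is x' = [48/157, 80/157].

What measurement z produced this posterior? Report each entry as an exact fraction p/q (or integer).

x̄ = F·x = [-6, 0]
P̄ = F·P·Fᵀ + Q = [33 0; 0 4]
S = H·P̄·Hᵀ + R = [314]
K = P̄·Hᵀ·S⁻¹ = [99/314; 4/157]
x' − x̄ = [990/157, 80/157] = K·y
y = (KᵀK)⁻¹·Kᵀ·(x' − x̄) = [20]
z = y + H·x̄ = [20] + [-18] = [2]

z = [2]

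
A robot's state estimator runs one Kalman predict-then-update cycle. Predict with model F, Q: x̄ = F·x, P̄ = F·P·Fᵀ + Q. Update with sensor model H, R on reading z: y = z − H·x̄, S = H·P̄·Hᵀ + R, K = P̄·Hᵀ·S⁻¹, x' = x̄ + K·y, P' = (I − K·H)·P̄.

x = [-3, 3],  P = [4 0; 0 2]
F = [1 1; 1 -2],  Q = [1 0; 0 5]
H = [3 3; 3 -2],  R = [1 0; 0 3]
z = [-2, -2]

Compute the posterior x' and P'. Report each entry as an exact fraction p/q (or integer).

x̄ = F·x = [0, -9]
P̄ = F·P·Fᵀ + Q = [7 0; 0 17]
y = z − H·x̄ = [25, -20]
S = H·P̄·Hᵀ + R = [217 -39; -39 134]
K = P̄·Hᵀ·S⁻¹ = [3633/27557 5376/27557; 324/1621 -317/1621]
x' = x̄ + K·y = [-16695/27557, -149/1621]
P' = (I − K·H)·P̄ = [3710/27557 -147/1621; -147/1621 255/1621]

x' = [-16695/27557, -149/1621]
P' = [3710/27557 -147/1621; -147/1621 255/1621]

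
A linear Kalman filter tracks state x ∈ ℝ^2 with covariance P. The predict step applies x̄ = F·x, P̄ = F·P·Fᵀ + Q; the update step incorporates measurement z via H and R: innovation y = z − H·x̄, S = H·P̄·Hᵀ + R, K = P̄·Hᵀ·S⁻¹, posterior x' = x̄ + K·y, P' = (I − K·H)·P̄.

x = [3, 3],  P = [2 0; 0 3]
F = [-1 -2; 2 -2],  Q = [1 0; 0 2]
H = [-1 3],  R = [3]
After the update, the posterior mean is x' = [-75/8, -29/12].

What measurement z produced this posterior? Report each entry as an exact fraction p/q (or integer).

x̄ = F·x = [-9, 0]
P̄ = F·P·Fᵀ + Q = [15 8; 8 22]
S = H·P̄·Hᵀ + R = [168]
K = P̄·Hᵀ·S⁻¹ = [3/56; 29/84]
x' − x̄ = [-3/8, -29/12] = K·y
y = (KᵀK)⁻¹·Kᵀ·(x' − x̄) = [-7]
z = y + H·x̄ = [-7] + [9] = [2]

z = [2]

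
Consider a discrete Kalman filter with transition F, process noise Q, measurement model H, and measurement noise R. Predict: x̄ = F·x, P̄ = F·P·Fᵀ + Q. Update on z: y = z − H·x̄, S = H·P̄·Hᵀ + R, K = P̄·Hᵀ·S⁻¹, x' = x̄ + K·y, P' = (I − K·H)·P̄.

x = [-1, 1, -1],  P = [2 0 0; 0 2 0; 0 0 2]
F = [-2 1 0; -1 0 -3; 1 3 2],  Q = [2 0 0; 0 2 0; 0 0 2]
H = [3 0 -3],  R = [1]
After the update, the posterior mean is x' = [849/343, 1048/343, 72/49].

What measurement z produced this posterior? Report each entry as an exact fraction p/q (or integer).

z = [3]

x̄ = F·x = [3, 4, 0]
P̄ = F·P·Fᵀ + Q = [12 4 2; 4 22 -14; 2 -14 30]
S = H·P̄·Hᵀ + R = [343]
K = P̄·Hᵀ·S⁻¹ = [30/343; 54/343; -12/49]
x' − x̄ = [-180/343, -324/343, 72/49] = K·y
y = (KᵀK)⁻¹·Kᵀ·(x' − x̄) = [-6]
z = y + H·x̄ = [-6] + [9] = [3]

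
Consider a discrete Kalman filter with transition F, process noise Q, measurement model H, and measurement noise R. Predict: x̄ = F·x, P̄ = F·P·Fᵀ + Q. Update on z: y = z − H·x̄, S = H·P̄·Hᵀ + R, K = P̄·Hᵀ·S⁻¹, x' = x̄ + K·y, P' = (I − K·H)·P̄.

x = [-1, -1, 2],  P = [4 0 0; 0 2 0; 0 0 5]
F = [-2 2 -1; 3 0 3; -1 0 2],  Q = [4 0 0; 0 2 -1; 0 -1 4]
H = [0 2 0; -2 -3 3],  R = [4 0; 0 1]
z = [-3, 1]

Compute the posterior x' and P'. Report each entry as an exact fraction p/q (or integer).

x̄ = F·x = [-2, 3, 5]
P̄ = F·P·Fᵀ + Q = [33 -39 -2; -39 83 17; -2 17 28]
y = z − H·x̄ = [-9, -9]
S = H·P̄·Hᵀ + R = [336 -240; -240 382]
K = P̄·Hᵀ·S⁻¹ = [-1583/5896 -75/1474; 8653/17688 -5/737; 497/1608 39/134]
x' = x̄ + K·y = [5155/5896, -7911/5896, -215/536]
P' = (I − K·H)·P̄ = [42297/2948 -1583/2948 2415/268; -1583/2948 8653/8844 497/804; 2415/268 497/804 5405/804]

x' = [5155/5896, -7911/5896, -215/536]
P' = [42297/2948 -1583/2948 2415/268; -1583/2948 8653/8844 497/804; 2415/268 497/804 5405/804]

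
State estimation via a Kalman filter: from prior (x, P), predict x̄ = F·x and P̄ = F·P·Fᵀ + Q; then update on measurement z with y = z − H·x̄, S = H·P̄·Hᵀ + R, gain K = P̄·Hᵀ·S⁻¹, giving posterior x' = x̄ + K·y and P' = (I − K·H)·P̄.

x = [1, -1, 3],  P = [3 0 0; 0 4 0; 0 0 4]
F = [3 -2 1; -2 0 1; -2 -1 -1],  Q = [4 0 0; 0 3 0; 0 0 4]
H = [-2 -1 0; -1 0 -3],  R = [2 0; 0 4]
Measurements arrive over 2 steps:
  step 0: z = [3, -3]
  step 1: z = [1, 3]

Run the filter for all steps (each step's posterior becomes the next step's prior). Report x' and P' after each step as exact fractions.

step 0: x' = [-28043/10273, 27891/10273, 18846/10273], P' = [154304/30819 -276200/30819 -17564/10273; -276200/30819 548474/30819 31552/10273; -17564/10273 31552/10273 10460/10273]
step 1: x' = [-1435659161/519488263, 2276190697/519488263, 6846694/519488263], P' = [1336604952/519488263 -2072947840/519488263 -423128240/519488263; -2072947840/519488263 3965234162/519488263 661660960/519488263; -423128240/519488263 661660960/519488263 348923180/519488263]

step 0: x̄ = F·x = [8, 1, -4]
step 0: P̄ = F·P·Fᵀ + Q = [51 -14 -14; -14 19 8; -14 8 24]
step 0: y = z − H·x̄ = [20, -7]
step 0: S = H·P̄·Hᵀ + R = [169 28; 28 187]
step 0: K = P̄·Hᵀ·S⁻¹ = [-16204/30819 943/30819; 1963/30819 -1942/30819; 1788/10273 -3454/10273]
step 0: x' = x̄ + K·y = [-28043/10273, 27891/10273, 18846/10273]
step 0: P' = (I − K·H)·P̄ = [154304/30819 -276200/30819 -17564/10273; -276200/30819 548474/30819 31552/10273; -17564/10273 31552/10273 10460/10273]
step 1: x̄ = F·x = [-121065/10273, 74932/10273, 9349/10273]
step 1: P̄ = F·P·Fᵀ + Q = [6356912/30819 -2241248/30819 221660/30819; -2241248/30819 951821/30819 -61220/30819; 221660/30819 -61220/30819 194090/30819]
step 1: y = z − H·x̄ = [-156925/10273, -62199/10273]
step 1: S = H·P̄·Hᵀ + R = [17476115/30819 11618876/30819; 11618876/30819 9556958/30819]
step 1: K = P̄·Hᵀ·S⁻¹ = [-300131032/519488263 -16805058/519488263; 90330759/519488263 21991240/519488263; 92297760/519488263 -155910325/519488263]
step 1: x' = x̄ + K·y = [-1435659161/519488263, 2276190697/519488263, 6846694/519488263]
step 1: P' = (I − K·H)·P̄ = [1336604952/519488263 -2072947840/519488263 -423128240/519488263; -2072947840/519488263 3965234162/519488263 661660960/519488263; -423128240/519488263 661660960/519488263 348923180/519488263]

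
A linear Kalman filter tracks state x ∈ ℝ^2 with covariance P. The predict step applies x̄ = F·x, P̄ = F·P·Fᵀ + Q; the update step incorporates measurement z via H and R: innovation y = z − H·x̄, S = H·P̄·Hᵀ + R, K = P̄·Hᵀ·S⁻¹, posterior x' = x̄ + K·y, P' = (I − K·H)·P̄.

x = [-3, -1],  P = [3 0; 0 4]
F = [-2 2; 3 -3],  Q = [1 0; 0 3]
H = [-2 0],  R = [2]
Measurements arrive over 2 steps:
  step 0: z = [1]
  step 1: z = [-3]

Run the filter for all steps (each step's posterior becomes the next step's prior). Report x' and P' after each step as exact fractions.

step 0: x̄ = F·x = [4, -6]
step 0: P̄ = F·P·Fᵀ + Q = [29 -42; -42 66]
step 0: y = z − H·x̄ = [9]
step 0: S = H·P̄·Hᵀ + R = [118]
step 0: K = P̄·Hᵀ·S⁻¹ = [-29/59; 42/59]
step 0: x' = x̄ + K·y = [-25/59, 24/59]
step 0: P' = (I − K·H)·P̄ = [29/59 -42/59; -42/59 366/59]
step 1: x̄ = F·x = [98/59, -147/59]
step 1: P̄ = F·P·Fᵀ + Q = [1975/59 -2874/59; -2874/59 4488/59]
step 1: y = z − H·x̄ = [19/59]
step 1: S = H·P̄·Hᵀ + R = [8018/59]
step 1: K = P̄·Hᵀ·S⁻¹ = [-1975/4009; 2874/4009]
step 1: x' = x̄ + K·y = [317/211, -477/211]
step 1: P' = (I − K·H)·P̄ = [1975/4009 -2874/4009; -2874/4009 24960/4009]

step 0: x' = [-25/59, 24/59], P' = [29/59 -42/59; -42/59 366/59]
step 1: x' = [317/211, -477/211], P' = [1975/4009 -2874/4009; -2874/4009 24960/4009]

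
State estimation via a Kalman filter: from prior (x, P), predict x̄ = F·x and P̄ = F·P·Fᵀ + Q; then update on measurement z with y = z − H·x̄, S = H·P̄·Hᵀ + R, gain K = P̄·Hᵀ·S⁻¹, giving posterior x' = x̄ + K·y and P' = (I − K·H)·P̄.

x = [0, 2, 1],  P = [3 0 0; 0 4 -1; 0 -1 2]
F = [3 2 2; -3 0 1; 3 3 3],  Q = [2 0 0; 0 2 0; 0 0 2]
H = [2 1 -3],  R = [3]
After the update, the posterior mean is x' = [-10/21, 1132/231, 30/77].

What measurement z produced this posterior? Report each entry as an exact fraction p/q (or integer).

z = [3]

x̄ = F·x = [6, 1, 9]
P̄ = F·P·Fᵀ + Q = [45 -25 51; -25 31 -24; 51 -24 65]
S = H·P̄·Hᵀ + R = [231]
K = P̄·Hᵀ·S⁻¹ = [-8/21; 53/231; -39/77]
x' − x̄ = [-136/21, 901/231, -663/77] = K·y
y = (KᵀK)⁻¹·Kᵀ·(x' − x̄) = [17]
z = y + H·x̄ = [17] + [-14] = [3]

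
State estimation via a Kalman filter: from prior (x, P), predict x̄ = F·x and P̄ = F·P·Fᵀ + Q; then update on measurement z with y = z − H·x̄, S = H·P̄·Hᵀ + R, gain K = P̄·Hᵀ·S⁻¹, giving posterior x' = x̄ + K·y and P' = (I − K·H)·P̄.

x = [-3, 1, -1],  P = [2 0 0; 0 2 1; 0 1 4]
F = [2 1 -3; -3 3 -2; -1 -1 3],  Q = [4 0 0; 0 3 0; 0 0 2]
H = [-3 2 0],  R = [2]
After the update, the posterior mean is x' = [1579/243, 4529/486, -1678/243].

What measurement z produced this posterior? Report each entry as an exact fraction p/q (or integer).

x̄ = F·x = [-2, 14, -1]
P̄ = F·P·Fᵀ + Q = [44 7 -36; 7 43 -13; -36 -13 36]
S = H·P̄·Hᵀ + R = [486]
K = P̄·Hᵀ·S⁻¹ = [-59/243; 65/486; 41/243]
x' − x̄ = [2065/243, -2275/486, -1435/243] = K·y
y = (KᵀK)⁻¹·Kᵀ·(x' − x̄) = [-35]
z = y + H·x̄ = [-35] + [34] = [-1]

z = [-1]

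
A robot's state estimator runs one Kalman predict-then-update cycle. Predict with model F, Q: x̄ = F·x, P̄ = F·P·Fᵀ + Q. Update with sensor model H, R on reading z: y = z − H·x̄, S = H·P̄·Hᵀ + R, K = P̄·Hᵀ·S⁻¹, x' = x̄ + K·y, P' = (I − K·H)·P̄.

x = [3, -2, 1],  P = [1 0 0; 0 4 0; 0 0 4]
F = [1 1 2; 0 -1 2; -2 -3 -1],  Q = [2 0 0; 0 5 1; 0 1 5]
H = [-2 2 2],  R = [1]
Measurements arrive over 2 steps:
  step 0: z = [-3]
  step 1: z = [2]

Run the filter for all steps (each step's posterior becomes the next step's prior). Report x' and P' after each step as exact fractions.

step 0: x̄ = F·x = [3, 4, -1]
step 0: P̄ = F·P·Fᵀ + Q = [23 12 -22; 12 25 5; -22 5 49]
step 0: y = z − H·x̄ = [-3]
step 0: S = H·P̄·Hᵀ + R = [509]
step 0: K = P̄·Hᵀ·S⁻¹ = [-66/509; 36/509; 152/509]
step 0: x' = x̄ + K·y = [1725/509, 1928/509, -965/509]
step 0: P' = (I − K·H)·P̄ = [7351/509 8484/509 -1166/509; 8484/509 11429/509 -2927/509; -1166/509 -2927/509 1837/509]
step 1: x̄ = F·x = [1723/509, -3858/509, -8269/509]
step 1: P̄ = F·P·Fᵀ + Q = [27742/509 -14897/509 -68764/509; -14897/509 33030/509 67389/509; -68764/509 67389/509 216229/509]
step 1: y = z − H·x̄ = [28718/509]
step 1: S = H·P̄·Hᵀ + R = [2316913/509]
step 1: K = P̄·Hᵀ·S⁻¹ = [-222806/2316913; 230632/2316913; 704764/2316913]
step 1: x' = x̄ + K·y = [-4727901/2316913, -4548842/2316913, 2123495/2316913]
step 1: P' = (I − K·H)·P̄ = [28749090/2316913 33145659/2316913 -4507972/2316913; 33145659/2316913 45847774/2316913 -12586799/2316913; -4507972/2316913 -12586799/2316913 8431209/2316913]

step 0: x' = [1725/509, 1928/509, -965/509], P' = [7351/509 8484/509 -1166/509; 8484/509 11429/509 -2927/509; -1166/509 -2927/509 1837/509]
step 1: x' = [-4727901/2316913, -4548842/2316913, 2123495/2316913], P' = [28749090/2316913 33145659/2316913 -4507972/2316913; 33145659/2316913 45847774/2316913 -12586799/2316913; -4507972/2316913 -12586799/2316913 8431209/2316913]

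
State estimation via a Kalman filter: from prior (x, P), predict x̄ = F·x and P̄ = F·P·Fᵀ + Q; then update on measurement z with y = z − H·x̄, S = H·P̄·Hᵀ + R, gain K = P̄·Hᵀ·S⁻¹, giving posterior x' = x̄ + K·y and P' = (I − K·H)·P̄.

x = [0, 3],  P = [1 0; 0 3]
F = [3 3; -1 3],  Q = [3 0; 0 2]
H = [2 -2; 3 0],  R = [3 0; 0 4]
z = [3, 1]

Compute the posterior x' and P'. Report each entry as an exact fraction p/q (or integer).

x̄ = F·x = [9, 9]
P̄ = F·P·Fᵀ + Q = [39 24; 24 30]
y = z − H·x̄ = [3, -26]
S = H·P̄·Hᵀ + R = [87 90; 90 355]
K = P̄·Hᵀ·S⁻¹ = [8/1519 2493/7595; -716/1519 2448/7595]
x' = x̄ + K·y = [3657/7595, -6033/7595]
P' = (I − K·H)·P̄ = [3324/7595 3264/7595; 3264/7595 8634/7595]

x' = [3657/7595, -6033/7595]
P' = [3324/7595 3264/7595; 3264/7595 8634/7595]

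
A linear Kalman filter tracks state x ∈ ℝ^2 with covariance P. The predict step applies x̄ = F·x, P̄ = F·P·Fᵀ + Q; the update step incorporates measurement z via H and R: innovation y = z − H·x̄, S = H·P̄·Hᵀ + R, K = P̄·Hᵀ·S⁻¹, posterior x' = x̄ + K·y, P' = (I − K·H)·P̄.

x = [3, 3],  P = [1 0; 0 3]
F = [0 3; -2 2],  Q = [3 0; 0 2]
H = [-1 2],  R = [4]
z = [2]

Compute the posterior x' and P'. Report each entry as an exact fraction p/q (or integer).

x̄ = F·x = [9, 0]
P̄ = F·P·Fᵀ + Q = [30 18; 18 18]
y = z − H·x̄ = [11]
S = H·P̄·Hᵀ + R = [34]
K = P̄·Hᵀ·S⁻¹ = [3/17; 9/17]
x' = x̄ + K·y = [186/17, 99/17]
P' = (I − K·H)·P̄ = [492/17 252/17; 252/17 144/17]

x' = [186/17, 99/17]
P' = [492/17 252/17; 252/17 144/17]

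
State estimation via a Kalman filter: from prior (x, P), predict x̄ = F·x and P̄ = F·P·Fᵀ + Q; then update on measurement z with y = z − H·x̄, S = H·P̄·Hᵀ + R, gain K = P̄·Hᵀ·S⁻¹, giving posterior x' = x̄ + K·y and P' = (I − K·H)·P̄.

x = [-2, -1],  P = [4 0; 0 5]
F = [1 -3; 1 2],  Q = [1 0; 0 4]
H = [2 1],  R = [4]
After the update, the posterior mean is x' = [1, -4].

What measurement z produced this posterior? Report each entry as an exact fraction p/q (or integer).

x̄ = F·x = [1, -4]
P̄ = F·P·Fᵀ + Q = [50 -26; -26 28]
S = H·P̄·Hᵀ + R = [128]
K = P̄·Hᵀ·S⁻¹ = [37/64; -3/16]
x' − x̄ = [0, 0] = K·y
y = (KᵀK)⁻¹·Kᵀ·(x' − x̄) = [0]
z = y + H·x̄ = [0] + [-2] = [-2]

z = [-2]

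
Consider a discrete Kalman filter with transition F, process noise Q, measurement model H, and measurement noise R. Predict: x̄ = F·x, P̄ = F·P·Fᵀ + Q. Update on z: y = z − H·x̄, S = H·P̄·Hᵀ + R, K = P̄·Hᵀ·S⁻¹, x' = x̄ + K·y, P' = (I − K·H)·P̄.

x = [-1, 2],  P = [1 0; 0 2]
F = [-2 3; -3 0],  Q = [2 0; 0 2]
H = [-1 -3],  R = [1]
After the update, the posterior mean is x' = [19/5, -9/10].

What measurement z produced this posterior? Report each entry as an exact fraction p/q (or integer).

z = [-1]

x̄ = F·x = [8, 3]
P̄ = F·P·Fᵀ + Q = [24 6; 6 11]
S = H·P̄·Hᵀ + R = [160]
K = P̄·Hᵀ·S⁻¹ = [-21/80; -39/160]
x' − x̄ = [-21/5, -39/10] = K·y
y = (KᵀK)⁻¹·Kᵀ·(x' − x̄) = [16]
z = y + H·x̄ = [16] + [-17] = [-1]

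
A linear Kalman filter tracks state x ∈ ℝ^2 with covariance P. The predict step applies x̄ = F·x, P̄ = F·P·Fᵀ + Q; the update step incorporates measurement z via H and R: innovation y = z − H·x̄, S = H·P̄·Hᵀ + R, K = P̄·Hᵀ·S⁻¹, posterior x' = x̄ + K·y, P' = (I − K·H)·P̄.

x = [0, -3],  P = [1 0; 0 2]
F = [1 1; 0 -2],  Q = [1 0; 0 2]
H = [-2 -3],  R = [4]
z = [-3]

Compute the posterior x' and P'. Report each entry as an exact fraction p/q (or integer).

x' = [-75/31, 87/31]
P' = [116/31 -80/31; -80/31 68/31]

x̄ = F·x = [-3, 6]
P̄ = F·P·Fᵀ + Q = [4 -4; -4 10]
y = z − H·x̄ = [9]
S = H·P̄·Hᵀ + R = [62]
K = P̄·Hᵀ·S⁻¹ = [2/31; -11/31]
x' = x̄ + K·y = [-75/31, 87/31]
P' = (I − K·H)·P̄ = [116/31 -80/31; -80/31 68/31]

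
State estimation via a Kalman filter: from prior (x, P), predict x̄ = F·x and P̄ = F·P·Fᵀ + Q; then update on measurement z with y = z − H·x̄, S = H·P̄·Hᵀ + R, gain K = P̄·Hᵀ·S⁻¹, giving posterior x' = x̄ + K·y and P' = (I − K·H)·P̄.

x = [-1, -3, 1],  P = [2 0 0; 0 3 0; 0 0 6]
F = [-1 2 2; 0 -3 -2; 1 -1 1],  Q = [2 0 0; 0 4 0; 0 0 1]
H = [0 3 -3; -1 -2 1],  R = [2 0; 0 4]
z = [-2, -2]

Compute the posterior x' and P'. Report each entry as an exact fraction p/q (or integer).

x̄ = F·x = [-3, 7, 3]
P̄ = F·P·Fᵀ + Q = [40 -42 4; -42 55 -3; 4 -3 12]
y = z − H·x̄ = [-14, 6]
S = H·P̄·Hᵀ + R = [659 -255; -255 112]
K = P̄·Hᵀ·S⁻¹ = [-3216/8783 -3558/8783; 1383/8783 -2419/8783; -1470/8783 -2249/8783]
x' = x̄ + K·y = [-2673/8783, 27605/8783, 33435/8783]
P' = (I − K·H)·P̄ = [78296/8783 -61920/8783 -59776/8783; -61920/8783 70674/8783 69752/8783; -59776/8783 69752/8783 70732/8783]

x' = [-2673/8783, 27605/8783, 33435/8783]
P' = [78296/8783 -61920/8783 -59776/8783; -61920/8783 70674/8783 69752/8783; -59776/8783 69752/8783 70732/8783]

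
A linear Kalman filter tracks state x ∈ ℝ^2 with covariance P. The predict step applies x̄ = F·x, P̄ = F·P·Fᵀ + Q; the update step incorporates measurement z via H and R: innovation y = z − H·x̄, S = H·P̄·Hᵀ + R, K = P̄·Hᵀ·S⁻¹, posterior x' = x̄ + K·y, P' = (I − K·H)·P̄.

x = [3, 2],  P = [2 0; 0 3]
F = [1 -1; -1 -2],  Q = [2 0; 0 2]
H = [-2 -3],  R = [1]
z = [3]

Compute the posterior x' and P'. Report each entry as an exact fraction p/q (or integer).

x' = [49/17, -651/221]
P' = [67/17 -44/17; -44/17 400/221]

x̄ = F·x = [1, -7]
P̄ = F·P·Fᵀ + Q = [7 4; 4 16]
y = z − H·x̄ = [-16]
S = H·P̄·Hᵀ + R = [221]
K = P̄·Hᵀ·S⁻¹ = [-2/17; -56/221]
x' = x̄ + K·y = [49/17, -651/221]
P' = (I − K·H)·P̄ = [67/17 -44/17; -44/17 400/221]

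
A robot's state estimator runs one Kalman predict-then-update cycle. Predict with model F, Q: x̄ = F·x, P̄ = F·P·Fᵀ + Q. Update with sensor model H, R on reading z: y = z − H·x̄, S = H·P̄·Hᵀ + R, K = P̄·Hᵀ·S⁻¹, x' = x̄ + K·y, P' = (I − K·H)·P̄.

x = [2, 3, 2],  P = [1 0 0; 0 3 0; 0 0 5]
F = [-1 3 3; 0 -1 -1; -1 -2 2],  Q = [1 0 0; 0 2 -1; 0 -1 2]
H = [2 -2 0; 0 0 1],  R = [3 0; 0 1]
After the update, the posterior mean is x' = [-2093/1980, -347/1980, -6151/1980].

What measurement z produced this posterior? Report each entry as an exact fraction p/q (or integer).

x̄ = F·x = [13, -5, -4]
P̄ = F·P·Fᵀ + Q = [74 -24 13; -24 10 -5; 13 -5 35]
S = H·P̄·Hᵀ + R = [531 36; 36 36]
K = P̄·Hᵀ·S⁻¹ = [61/165 -17/1980; -7/55 -23/1980; 1/495 1921/1980]
x' − x̄ = [-27833/1980, 9553/1980, 1769/1980] = K·y
y = (KᵀK)⁻¹·Kᵀ·(x' − x̄) = [-38, 1]
z = y + H·x̄ = [-38, 1] + [36, -4] = [-2, -3]

z = [-2, -3]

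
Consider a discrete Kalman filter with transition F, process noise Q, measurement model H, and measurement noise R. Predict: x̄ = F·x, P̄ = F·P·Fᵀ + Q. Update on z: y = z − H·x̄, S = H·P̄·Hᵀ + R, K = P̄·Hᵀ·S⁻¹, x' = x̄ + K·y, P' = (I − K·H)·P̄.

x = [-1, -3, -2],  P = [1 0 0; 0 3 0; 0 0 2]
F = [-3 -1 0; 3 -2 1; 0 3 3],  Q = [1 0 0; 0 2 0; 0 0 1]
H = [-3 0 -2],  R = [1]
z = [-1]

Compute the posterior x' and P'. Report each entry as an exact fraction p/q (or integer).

x̄ = F·x = [6, 1, -15]
P̄ = F·P·Fᵀ + Q = [13 -3 -9; -3 25 -12; -9 -12 46]
y = z − H·x̄ = [-13]
S = H·P̄·Hᵀ + R = [194]
K = P̄·Hᵀ·S⁻¹ = [-21/194; 33/194; -65/194]
x' = x̄ + K·y = [1437/194, -235/194, -2065/194]
P' = (I − K·H)·P̄ = [2081/194 111/194 -3111/194; 111/194 3761/194 -183/194; -3111/194 -183/194 4699/194]

x' = [1437/194, -235/194, -2065/194]
P' = [2081/194 111/194 -3111/194; 111/194 3761/194 -183/194; -3111/194 -183/194 4699/194]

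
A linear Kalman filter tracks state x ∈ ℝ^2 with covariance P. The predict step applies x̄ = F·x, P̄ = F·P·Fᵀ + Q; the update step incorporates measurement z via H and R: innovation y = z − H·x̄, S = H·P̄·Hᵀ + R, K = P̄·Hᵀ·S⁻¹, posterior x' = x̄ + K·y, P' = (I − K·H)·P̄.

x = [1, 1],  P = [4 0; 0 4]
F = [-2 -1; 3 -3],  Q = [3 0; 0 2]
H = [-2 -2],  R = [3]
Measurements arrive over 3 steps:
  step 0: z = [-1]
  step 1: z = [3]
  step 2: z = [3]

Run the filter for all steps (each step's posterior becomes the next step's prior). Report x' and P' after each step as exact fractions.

step 0: x̄ = F·x = [-3, 0]
step 0: P̄ = F·P·Fᵀ + Q = [23 -12; -12 74]
step 0: y = z − H·x̄ = [-7]
step 0: S = H·P̄·Hᵀ + R = [295]
step 0: K = P̄·Hᵀ·S⁻¹ = [-22/295; -124/295]
step 0: x' = x̄ + K·y = [-731/295, 868/295]
step 0: P' = (I − K·H)·P̄ = [6301/295 -6268/295; -6268/295 6454/295]
step 1: x̄ = F·x = [594/295, -4797/295]
step 1: P̄ = F·P·Fᵀ + Q = [7471/295 -37248/295; -37248/295 228209/295]
step 1: y = z − H·x̄ = [-7521/295]
step 1: S = H·P̄·Hᵀ + R = [645621/295]
step 1: K = P̄·Hᵀ·S⁻¹ = [59554/645621; -381922/645621]
step 1: x' = x̄ + K·y = [-72776/215207, -253795/215207]
step 1: P' = (I − K·H)·P̄ = [4327985/645621 -4417316/645621; -4417316/645621 4990199/645621]
step 2: x̄ = F·x = [399347/215207, 543057/215207]
step 2: P̄ = F·P·Fᵀ + Q = [6569738/645621 -8083087/215207; -8083087/215207 54888862/215207]
step 2: y = z − H·x̄ = [2530429/215207]
step 2: S = H·P̄·Hᵀ + R = [492888071/645621]
step 2: K = P̄·Hᵀ·S⁻¹ = [35359046/492888071; -280834650/492888071]
step 2: x' = x̄ + K·y = [1330379253/492888071, -2058324429/492888071]
step 2: P' = (I − K·H)·P̄ = [3079025242/492888071 -3132063811/492888071; -3132063811/492888071 3553315786/492888071]

step 0: x' = [-731/295, 868/295], P' = [6301/295 -6268/295; -6268/295 6454/295]
step 1: x' = [-72776/215207, -253795/215207], P' = [4327985/645621 -4417316/645621; -4417316/645621 4990199/645621]
step 2: x' = [1330379253/492888071, -2058324429/492888071], P' = [3079025242/492888071 -3132063811/492888071; -3132063811/492888071 3553315786/492888071]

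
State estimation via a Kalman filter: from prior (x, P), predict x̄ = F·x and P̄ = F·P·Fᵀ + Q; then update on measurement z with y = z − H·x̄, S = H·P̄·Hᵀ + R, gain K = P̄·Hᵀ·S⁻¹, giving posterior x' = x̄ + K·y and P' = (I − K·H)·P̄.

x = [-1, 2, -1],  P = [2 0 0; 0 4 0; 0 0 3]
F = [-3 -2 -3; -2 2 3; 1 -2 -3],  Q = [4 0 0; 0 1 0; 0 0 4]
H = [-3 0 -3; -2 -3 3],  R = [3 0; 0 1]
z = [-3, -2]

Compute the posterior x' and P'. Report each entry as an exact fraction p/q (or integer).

x' = [187097/214584, 98233/429168, 29335/214584]
P' = [97631/107292 -267173/214584 -72359/107292; -267173/214584 886451/429168 254213/214584; -72359/107292 254213/214584 82751/107292]

x̄ = F·x = [2, 3, -2]
P̄ = F·P·Fᵀ + Q = [65 -31 37; -31 52 -47; 37 -47 49]
y = z − H·x̄ = [-3, 17]
S = H·P̄·Hᵀ + R = [1695 -864; -864 1200]
K = P̄·Hᵀ·S⁻¹ = [-2106/8941 -23159/214584; 540/8941 -65383/429168; -866/8941 23303/214584]
x' = x̄ + K·y = [187097/214584, 98233/429168, 29335/214584]
P' = (I − K·H)·P̄ = [97631/107292 -267173/214584 -72359/107292; -267173/214584 886451/429168 254213/214584; -72359/107292 254213/214584 82751/107292]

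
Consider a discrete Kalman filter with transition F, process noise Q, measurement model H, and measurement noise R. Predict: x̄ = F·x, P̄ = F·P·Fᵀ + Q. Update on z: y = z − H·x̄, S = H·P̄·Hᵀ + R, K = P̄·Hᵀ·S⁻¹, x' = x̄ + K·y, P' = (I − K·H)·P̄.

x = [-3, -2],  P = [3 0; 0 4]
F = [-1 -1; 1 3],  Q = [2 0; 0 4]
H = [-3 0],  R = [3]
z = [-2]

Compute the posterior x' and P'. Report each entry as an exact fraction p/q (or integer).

x̄ = F·x = [5, -9]
P̄ = F·P·Fᵀ + Q = [9 -15; -15 43]
y = z − H·x̄ = [13]
S = H·P̄·Hᵀ + R = [84]
K = P̄·Hᵀ·S⁻¹ = [-9/28; 15/28]
x' = x̄ + K·y = [23/28, -57/28]
P' = (I − K·H)·P̄ = [9/28 -15/28; -15/28 529/28]

x' = [23/28, -57/28]
P' = [9/28 -15/28; -15/28 529/28]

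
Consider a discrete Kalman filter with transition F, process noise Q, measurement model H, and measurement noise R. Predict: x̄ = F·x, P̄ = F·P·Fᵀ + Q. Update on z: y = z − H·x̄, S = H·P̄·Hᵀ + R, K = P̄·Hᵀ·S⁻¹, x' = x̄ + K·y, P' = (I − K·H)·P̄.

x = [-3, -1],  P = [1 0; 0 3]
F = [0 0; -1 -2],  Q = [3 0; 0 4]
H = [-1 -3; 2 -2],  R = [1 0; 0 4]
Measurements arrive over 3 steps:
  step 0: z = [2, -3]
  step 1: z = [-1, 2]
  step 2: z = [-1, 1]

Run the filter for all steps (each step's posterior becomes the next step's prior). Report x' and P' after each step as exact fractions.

step 0: x̄ = F·x = [0, 5]
step 0: P̄ = F·P·Fᵀ + Q = [3 0; 0 17]
step 0: y = z − H·x̄ = [17, 7]
step 0: S = H·P̄·Hᵀ + R = [157 96; 96 84]
step 0: K = P̄·Hᵀ·S⁻¹ = [-69/331 205/662; -85/331 -221/1986]
step 0: x' = x̄ + K·y = [-911/662, -287/1986]
step 0: P' = (I − K·H)·P̄ = [171/331 -34/331; -34/331 119/993]
step 1: x̄ = F·x = [0, 3307/1986]
step 1: P̄ = F·P·Fᵀ + Q = [3 0; 0 4553/993]
step 1: y = z − H·x̄ = [2645/662, 5293/993]
step 1: S = H·P̄·Hᵀ + R = [14983/331 7120/331; 7120/331 34100/993]
step 1: K = P̄·Hᵀ·S⁻¹ = [-11523/54205 166887/542050; -13659/54205 -59189/542050]
step 1: x' = x̄ + K·y = [214581/271025, 41361/542050]
step 1: P' = (I − K·H)·P̄ = [139569/271025 -27318/271025; -27318/271025 31871/271025]
step 2: x̄ = F·x = [0, -255942/271025]
step 2: P̄ = F·P·Fᵀ + Q = [3 0; 0 1241881/271025]
step 2: y = z − H·x̄ = [-1038851/271025, -240859/271025]
step 2: S = H·P̄·Hᵀ + R = [12261029/271025 5825136/271025; 5825136/271025 9303924/271025]
step 2: K = P̄·Hᵀ·S⁻¹ = [-5238549/24642091 15173597/49284182; -6209405/24642091 -16144453/147852546]
step 2: x' = x̄ + K·y = [26674463/49284182, 17528789/147852546]
step 2: P' = (I − K·H)·P̄ = [12689835/24642091 -2483762/24642091; -2483762/24642091 8693167/73926273]

step 0: x' = [-911/662, -287/1986], P' = [171/331 -34/331; -34/331 119/993]
step 1: x' = [214581/271025, 41361/542050], P' = [139569/271025 -27318/271025; -27318/271025 31871/271025]
step 2: x' = [26674463/49284182, 17528789/147852546], P' = [12689835/24642091 -2483762/24642091; -2483762/24642091 8693167/73926273]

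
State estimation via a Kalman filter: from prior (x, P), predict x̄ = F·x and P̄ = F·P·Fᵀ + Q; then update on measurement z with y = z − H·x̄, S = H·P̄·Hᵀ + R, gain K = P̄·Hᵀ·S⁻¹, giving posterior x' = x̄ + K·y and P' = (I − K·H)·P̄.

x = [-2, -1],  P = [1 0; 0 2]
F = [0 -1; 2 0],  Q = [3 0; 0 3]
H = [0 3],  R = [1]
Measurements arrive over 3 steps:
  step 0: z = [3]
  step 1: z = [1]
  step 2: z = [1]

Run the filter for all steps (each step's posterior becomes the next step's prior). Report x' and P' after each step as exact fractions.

step 0: x̄ = F·x = [1, -4]
step 0: P̄ = F·P·Fᵀ + Q = [5 0; 0 7]
step 0: y = z − H·x̄ = [15]
step 0: S = H·P̄·Hᵀ + R = [64]
step 0: K = P̄·Hᵀ·S⁻¹ = [0; 21/64]
step 0: x' = x̄ + K·y = [1, 59/64]
step 0: P' = (I − K·H)·P̄ = [5 0; 0 7/64]
step 1: x̄ = F·x = [-59/64, 2]
step 1: P̄ = F·P·Fᵀ + Q = [199/64 0; 0 23]
step 1: y = z − H·x̄ = [-5]
step 1: S = H·P̄·Hᵀ + R = [208]
step 1: K = P̄·Hᵀ·S⁻¹ = [0; 69/208]
step 1: x' = x̄ + K·y = [-59/64, 71/208]
step 1: P' = (I − K·H)·P̄ = [199/64 0; 0 23/208]
step 2: x̄ = F·x = [-71/208, -59/32]
step 2: P̄ = F·P·Fᵀ + Q = [647/208 0; 0 247/16]
step 2: y = z − H·x̄ = [209/32]
step 2: S = H·P̄·Hᵀ + R = [2239/16]
step 2: K = P̄·Hᵀ·S⁻¹ = [0; 741/2239]
step 2: x' = x̄ + K·y = [-71/208, 1423/4478]
step 2: P' = (I − K·H)·P̄ = [647/208 0; 0 247/2239]

step 0: x' = [1, 59/64], P' = [5 0; 0 7/64]
step 1: x' = [-59/64, 71/208], P' = [199/64 0; 0 23/208]
step 2: x' = [-71/208, 1423/4478], P' = [647/208 0; 0 247/2239]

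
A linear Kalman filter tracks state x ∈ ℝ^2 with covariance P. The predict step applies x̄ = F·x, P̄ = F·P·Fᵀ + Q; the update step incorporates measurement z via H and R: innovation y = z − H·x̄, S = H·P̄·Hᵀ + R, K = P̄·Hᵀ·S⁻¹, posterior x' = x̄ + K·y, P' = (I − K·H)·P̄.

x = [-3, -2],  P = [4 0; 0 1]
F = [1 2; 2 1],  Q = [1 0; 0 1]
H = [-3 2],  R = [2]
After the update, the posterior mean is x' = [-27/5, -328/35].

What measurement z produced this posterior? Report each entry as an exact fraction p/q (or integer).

z = [-3]

x̄ = F·x = [-7, -8]
P̄ = F·P·Fᵀ + Q = [9 10; 10 18]
S = H·P̄·Hᵀ + R = [35]
K = P̄·Hᵀ·S⁻¹ = [-1/5; 6/35]
x' − x̄ = [8/5, -48/35] = K·y
y = (KᵀK)⁻¹·Kᵀ·(x' − x̄) = [-8]
z = y + H·x̄ = [-8] + [5] = [-3]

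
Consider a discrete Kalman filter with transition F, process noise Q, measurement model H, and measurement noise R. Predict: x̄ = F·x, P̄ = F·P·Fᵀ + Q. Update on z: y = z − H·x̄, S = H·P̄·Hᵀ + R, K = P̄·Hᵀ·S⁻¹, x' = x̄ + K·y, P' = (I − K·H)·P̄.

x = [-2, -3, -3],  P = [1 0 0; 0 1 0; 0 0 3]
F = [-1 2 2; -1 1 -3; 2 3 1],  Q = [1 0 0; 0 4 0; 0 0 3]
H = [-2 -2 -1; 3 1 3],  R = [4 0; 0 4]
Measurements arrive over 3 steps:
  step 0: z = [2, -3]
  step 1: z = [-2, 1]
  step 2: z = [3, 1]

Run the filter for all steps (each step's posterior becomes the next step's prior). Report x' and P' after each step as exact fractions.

step 0: x̄ = F·x = [-10, 8, -16]
step 0: P̄ = F·P·Fᵀ + Q = [18 -15 10; -15 33 -8; 10 -8 19]
step 0: y = z − H·x̄ = [-18, 67]
step 0: S = H·P̄·Hᵀ + R = [115 -145; -145 412]
step 0: K = P̄·Hᵀ·S⁻¹ = [3413/26355 1123/5271; -16756/26355 -1640/5271; 1979/26355 1150/5271]
step 0: x' = x̄ + K·y = [51221/26355, -36952/26355, -72052/26355]
step 0: P' = (I − K·H)·P̄ = [141563/26355 -97621/26355 -101536/26355; -97621/26355 105347/26355 51572/26355; -101536/26355 51572/26355 92012/26355]
step 1: x̄ = F·x = [-89743/8785, 42661/8785, -26822/8785]
step 1: P̄ = F·P·Fᵀ + Q = [722186/8785 -71592/8785 181109/8785; -71592/8785 152344/8785 50892/8785; 181109/8785 50892/8785 139096/8785]
step 1: y = z − H·x̄ = [-138556/8785, 45117/1255]
step 1: S = H·P̄·Hᵀ + R = [4027624/8785 -924083/1255; -924083/1255 1582112/1255]
step 1: K = P̄·Hᵀ·S⁻¹ = [10568223/44922769 16874445/44922769; -28758260/44922769 -115017852/314459383; -2214247/44922769 19667798/314459383]
step 1: x' = x̄ + K·y = [-18955540/44922769, 567186687/314459383, -8581084/314459383]
step 1: P' = (I − K·H)·P̄ = [408435968/44922769 -283924872/44922769 -291295084/44922769; -283924872/44922769 1767637512/314459383 1244904464/314459383; -291295084/44922769 1244904464/314459383 1650321164/314459383]
step 2: x̄ = F·x = [1249899986/314459383, 103659817/44922769, 1427601417/314459383]
step 2: P̄ = F·P·Fᵀ + Q = [42910740343/314459383 -651980188/44922769 10042928692/314459383; -651980188/44922769 715506456/44922769 133649000/44922769; 10042928692/314459383 133649000/44922769 5402119209/314459383]
step 2: y = z − H·x̄ = [6322016976/314459383, -8443663545/314459383]
step 2: S = H·P̄·Hᵀ + R = [205740095121/314459383 -344112158769/314459383; -344112158769/314459383 600084925252/314459383]
step 2: K = P̄·Hᵀ·S⁻¹ = [3326807223203/16054066319157 105888270445/281650286301; -3304343525932/5351355439719 -34162168748/93883428767; -160426636321/5351355439719 5781564422/93883428767]
step 2: x' = x̄ + K·y = [-10456816235255/5351355439719, -599125844799/1783785146573, 4073425236853/1783785146573]
step 2: P' = (I − K·H)·P̄ = [146815166996288/16054066319157 -33633980888584/5351355439719 -35044559184628/5351355439719; -33633980888584/5351355439719 9889535963432/1783785146573 7049373366768/1783785146573; -35044559184628/5351355439719 7049373366768/1783785146573 9478194904644/1783785146573]

step 0: x' = [51221/26355, -36952/26355, -72052/26355], P' = [141563/26355 -97621/26355 -101536/26355; -97621/26355 105347/26355 51572/26355; -101536/26355 51572/26355 92012/26355]
step 1: x' = [-18955540/44922769, 567186687/314459383, -8581084/314459383], P' = [408435968/44922769 -283924872/44922769 -291295084/44922769; -283924872/44922769 1767637512/314459383 1244904464/314459383; -291295084/44922769 1244904464/314459383 1650321164/314459383]
step 2: x' = [-10456816235255/5351355439719, -599125844799/1783785146573, 4073425236853/1783785146573], P' = [146815166996288/16054066319157 -33633980888584/5351355439719 -35044559184628/5351355439719; -33633980888584/5351355439719 9889535963432/1783785146573 7049373366768/1783785146573; -35044559184628/5351355439719 7049373366768/1783785146573 9478194904644/1783785146573]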